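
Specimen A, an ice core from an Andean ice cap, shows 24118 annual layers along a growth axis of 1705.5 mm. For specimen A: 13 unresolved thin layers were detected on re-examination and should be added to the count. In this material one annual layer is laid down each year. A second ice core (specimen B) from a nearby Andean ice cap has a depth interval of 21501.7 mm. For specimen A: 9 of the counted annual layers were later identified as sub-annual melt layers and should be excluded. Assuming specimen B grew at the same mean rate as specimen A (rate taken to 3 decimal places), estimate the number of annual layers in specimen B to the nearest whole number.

Specimen A: correcting the raw count gives 24118 − 9 + 13 = 24122 true annual layers.
A: Mean rate = 1705.5 mm / 24122 years ≈ 0.071 mm/yr.
Specimen B: 21501.7 mm / 0.071 mm per year = 302840.85 years ≈ 302841 annual layers.

302841 annual layers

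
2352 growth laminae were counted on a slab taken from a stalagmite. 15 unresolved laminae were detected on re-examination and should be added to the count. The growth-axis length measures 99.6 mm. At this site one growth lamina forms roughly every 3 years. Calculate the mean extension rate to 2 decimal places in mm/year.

0.01 mm/year

After corrections the count is 2352 + 15 = 2367 growth laminae.
Multiplying by 3 years per growth lamina: 2367 × 3 = 7101 years.
Mean rate = 99.6 mm / 7101 years ≈ 0.01 mm/year.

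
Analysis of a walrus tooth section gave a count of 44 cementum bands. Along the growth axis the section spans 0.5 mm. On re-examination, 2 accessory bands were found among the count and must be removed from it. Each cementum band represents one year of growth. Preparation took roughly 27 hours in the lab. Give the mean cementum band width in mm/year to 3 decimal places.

Correcting the raw count gives 44 − 2 = 42 true cementum bands.
Extension rate ≈ 0.5 / 42 = 0.012 mm/year.

0.012 mm/year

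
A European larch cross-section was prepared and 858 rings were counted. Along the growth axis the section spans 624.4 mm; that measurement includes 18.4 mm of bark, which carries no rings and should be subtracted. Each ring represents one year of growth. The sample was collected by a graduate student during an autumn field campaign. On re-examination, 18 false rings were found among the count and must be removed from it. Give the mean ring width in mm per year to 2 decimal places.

0.72 mm per year

Correcting the raw count gives 858 − 18 = 840 true rings.
Removing the 18.4 mm offcut leaves 624.4 − 18.4 = 606.0 mm.
Mean rate = 606.0 mm / 840 years ≈ 0.72 mm per year.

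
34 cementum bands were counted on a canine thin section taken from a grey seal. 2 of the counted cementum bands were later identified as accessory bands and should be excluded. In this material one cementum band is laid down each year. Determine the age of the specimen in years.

32 years

Correcting the raw count gives 34 − 2 = 32 true cementum bands.
At one cementum band per year, that is 32 years.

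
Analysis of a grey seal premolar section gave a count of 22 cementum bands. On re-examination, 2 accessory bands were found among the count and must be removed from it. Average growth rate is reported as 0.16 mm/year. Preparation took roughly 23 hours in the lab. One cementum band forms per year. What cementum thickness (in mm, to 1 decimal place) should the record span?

3.2 mm

After corrections the count is 22 − 2 = 20 cementum bands.
Length ≈ 0.16 × 20 = 3.2 mm.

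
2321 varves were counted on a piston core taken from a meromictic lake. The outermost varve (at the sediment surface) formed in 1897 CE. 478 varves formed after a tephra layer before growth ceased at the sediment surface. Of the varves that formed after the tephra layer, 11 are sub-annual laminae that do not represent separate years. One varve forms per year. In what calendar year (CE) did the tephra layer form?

478 varves post-date the tephra layer.
Removing the 11 false varves leaves 478 − 11 = 467 true varves beyond the tephra layer.
The varve at the sediment surface is 1897 CE, so the tephra layer dates to 1897 − 467 = 1430 CE.

1430 CE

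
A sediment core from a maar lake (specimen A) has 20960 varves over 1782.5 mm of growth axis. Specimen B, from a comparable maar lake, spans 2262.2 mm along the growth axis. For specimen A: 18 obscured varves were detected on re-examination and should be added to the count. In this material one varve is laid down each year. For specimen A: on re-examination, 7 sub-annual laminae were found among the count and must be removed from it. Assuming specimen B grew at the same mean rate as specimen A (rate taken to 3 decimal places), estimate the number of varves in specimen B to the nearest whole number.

26614 varves

Specimen A: adjusted count: 20960 − 7 + 18 = 20971 varves.
A: Mean rate = 1782.5 mm / 20971 years ≈ 0.085 mm/yr.
For B, 2262.2 / 0.085 = 26614.12 years ≈ 26614 varves.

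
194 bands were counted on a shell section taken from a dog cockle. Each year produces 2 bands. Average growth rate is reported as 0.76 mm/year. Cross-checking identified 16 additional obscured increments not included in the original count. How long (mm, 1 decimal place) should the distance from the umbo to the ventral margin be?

79.8 mm

Adjusted count: 194 + 16 = 210 bands.
210 bands at 2 per year is 210 / 2 = 105 years.
Length ≈ 0.76 × 105 = 79.8 mm.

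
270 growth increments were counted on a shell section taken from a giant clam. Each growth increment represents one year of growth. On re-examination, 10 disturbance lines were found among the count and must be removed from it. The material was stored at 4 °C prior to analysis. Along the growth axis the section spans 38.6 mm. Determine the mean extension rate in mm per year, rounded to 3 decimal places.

After corrections the count is 270 − 10 = 260 growth increments.
38.6 mm over 260 years gives 38.6 / 260 ≈ 0.148 mm per year.

0.148 mm per year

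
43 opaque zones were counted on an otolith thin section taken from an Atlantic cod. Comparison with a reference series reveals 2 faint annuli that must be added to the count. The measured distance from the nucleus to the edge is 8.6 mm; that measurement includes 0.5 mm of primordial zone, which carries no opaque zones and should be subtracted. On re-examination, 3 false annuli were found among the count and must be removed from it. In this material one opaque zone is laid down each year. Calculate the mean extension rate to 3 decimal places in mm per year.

Correcting the raw count gives 43 − 3 + 2 = 42 true opaque zones.
The growth record spans 8.6 − 0.5 = 8.1 mm.
8.1 mm over 42 years gives 8.1 / 42 ≈ 0.193 mm per year.

0.193 mm per year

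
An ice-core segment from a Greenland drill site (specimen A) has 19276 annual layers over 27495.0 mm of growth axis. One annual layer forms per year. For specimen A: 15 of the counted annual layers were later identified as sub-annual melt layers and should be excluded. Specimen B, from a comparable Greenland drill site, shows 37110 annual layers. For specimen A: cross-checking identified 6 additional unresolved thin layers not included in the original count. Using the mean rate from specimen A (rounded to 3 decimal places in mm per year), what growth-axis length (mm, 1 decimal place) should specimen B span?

52956.0 mm

Specimen A: correcting the raw count gives 19276 − 15 + 6 = 19267 true annual layers.
A: 27495.0 mm over 19267 years gives 27495.0 / 19267 ≈ 1.427 mm/yr.
For B, 1.427 mm/year × 37110 years = 52956.0 mm.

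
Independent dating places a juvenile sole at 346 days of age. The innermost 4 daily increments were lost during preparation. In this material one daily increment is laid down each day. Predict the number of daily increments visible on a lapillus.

342 daily increments

At one daily increment per day, 346 days correspond to 346 daily increments.
Subtracting the 4 daily increments not captured gives 346 − 4 = 342 daily increments in the record.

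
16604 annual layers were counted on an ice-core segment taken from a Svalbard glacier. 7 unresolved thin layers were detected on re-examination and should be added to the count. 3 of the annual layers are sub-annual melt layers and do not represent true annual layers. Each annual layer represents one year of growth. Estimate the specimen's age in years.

16608 years

True annual layer count = 16604 − 3 + 7 = 16608.
At one annual layer per year, that is 16608 years.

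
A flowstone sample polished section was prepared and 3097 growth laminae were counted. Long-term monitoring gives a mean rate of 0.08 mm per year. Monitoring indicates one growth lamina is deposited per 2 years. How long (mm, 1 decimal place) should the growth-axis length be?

Multiplying by 2 years per growth lamina: 3097 × 2 = 6194 years.
Predicted length = 0.08 mm/year × 6194 years = 495.5 mm.

495.5 mm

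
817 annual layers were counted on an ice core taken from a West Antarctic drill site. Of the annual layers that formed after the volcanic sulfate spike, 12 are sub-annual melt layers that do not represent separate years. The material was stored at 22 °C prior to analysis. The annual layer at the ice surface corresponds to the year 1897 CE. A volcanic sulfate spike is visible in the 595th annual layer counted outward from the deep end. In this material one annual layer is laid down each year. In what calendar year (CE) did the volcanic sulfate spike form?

Between annual layer 595 and the ice surface there are 817 − 595 = 222 annual layers.
222 − 12 false = 210 true annual layers after the volcanic sulfate spike.
Counting back 210 years from 1897 CE places the volcanic sulfate spike in 1897 − 210 = 1687 CE.

1687 CE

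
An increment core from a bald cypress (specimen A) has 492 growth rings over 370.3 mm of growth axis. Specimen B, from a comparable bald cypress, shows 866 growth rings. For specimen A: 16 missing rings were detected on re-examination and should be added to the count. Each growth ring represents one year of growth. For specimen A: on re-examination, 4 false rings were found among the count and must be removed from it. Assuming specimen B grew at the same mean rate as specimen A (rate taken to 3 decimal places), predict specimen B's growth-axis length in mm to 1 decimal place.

Specimen A: true growth ring count = 492 − 4 + 16 = 504.
A: Mean rate = 370.3 mm / 504 years ≈ 0.735 mm/yr.
B's length ≈ 0.735 × 866 = 636.5 mm.

636.5 mm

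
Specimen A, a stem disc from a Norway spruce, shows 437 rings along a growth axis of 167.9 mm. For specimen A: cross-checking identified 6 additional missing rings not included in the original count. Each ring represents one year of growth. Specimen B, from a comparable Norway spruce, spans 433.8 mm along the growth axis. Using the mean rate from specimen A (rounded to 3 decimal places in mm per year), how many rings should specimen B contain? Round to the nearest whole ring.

Specimen A: correcting the raw count gives 437 + 6 = 443 true rings.
A: 167.9 mm over 443 years gives 167.9 / 443 ≈ 0.379 mm/year.
Specimen B: 433.8 mm / 0.379 mm per year = 1144.59 years ≈ 1145 rings.

1145 rings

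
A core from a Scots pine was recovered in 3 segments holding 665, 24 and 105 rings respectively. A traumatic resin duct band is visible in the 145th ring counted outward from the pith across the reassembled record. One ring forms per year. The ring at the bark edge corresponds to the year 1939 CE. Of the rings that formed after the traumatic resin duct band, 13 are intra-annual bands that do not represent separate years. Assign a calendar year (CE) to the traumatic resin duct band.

Total rings = 665 + 24 + 105 = 794.
Between ring 145 and the bark edge there are 794 − 145 = 649 rings.
Excluding 13 false rings: 649 − 13 = 636.
Counting back 636 years from 1939 CE places the traumatic resin duct band in 1939 − 636 = 1303 CE.

1303 CE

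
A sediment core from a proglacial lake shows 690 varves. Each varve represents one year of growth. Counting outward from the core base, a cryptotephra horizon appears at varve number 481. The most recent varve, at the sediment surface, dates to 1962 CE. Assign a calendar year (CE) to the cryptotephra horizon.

690 − 481 = 209 varves lie beyond the cryptotephra horizon toward the sediment surface.
1962 − 209 = 1753 CE.

1753 CE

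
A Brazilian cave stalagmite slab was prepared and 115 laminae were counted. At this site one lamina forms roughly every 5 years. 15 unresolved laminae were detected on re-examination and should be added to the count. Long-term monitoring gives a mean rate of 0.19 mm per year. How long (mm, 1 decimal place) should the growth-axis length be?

After corrections the count is 115 + 15 = 130 laminae.
Multiplying by 5 years per lamina: 130 × 5 = 650 years.
Predicted length = 0.19 mm/year × 650 years = 123.5 mm.

123.5 mm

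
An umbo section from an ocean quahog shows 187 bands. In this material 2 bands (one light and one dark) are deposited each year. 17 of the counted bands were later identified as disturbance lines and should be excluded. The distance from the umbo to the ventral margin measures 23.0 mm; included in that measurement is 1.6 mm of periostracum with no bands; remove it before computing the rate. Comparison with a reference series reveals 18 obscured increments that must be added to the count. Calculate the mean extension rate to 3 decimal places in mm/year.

0.228 mm/year

True band count = 187 − 17 + 18 = 188.
With 2 bands per year, 188 / 2 = 94 years.
Removing the 1.6 mm offcut leaves 23.0 − 1.6 = 21.4 mm.
Mean rate = 21.4 mm / 94 years ≈ 0.228 mm/year.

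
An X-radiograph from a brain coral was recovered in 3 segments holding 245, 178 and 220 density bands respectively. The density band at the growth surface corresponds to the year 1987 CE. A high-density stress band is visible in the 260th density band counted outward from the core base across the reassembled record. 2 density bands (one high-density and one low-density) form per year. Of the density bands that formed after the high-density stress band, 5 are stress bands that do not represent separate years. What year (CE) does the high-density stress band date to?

1798 CE

Total density bands = 245 + 178 + 220 = 643.
Between density band 260 and the growth surface there are 643 − 260 = 383 density bands.
383 − 5 false = 378 true density bands after the high-density stress band.
Dividing by 2 density bands per year: 378 / 2 = 189 years.
1987 − 189 = 1798 CE.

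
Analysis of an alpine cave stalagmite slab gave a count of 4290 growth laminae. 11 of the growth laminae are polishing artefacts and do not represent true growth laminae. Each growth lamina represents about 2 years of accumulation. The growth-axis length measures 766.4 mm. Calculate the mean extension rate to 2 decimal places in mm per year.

True growth lamina count = 4290 − 11 = 4279.
4279 growth laminae at 2 years each span 4279 × 2 = 8558 years.
766.4 mm over 8558 years gives 766.4 / 8558 ≈ 0.09 mm per year.

0.09 mm per year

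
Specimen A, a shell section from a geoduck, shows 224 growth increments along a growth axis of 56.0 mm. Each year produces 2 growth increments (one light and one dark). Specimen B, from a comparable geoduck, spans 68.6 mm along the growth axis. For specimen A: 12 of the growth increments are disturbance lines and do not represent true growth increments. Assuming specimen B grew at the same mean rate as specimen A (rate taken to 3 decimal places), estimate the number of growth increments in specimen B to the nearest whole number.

260 growth increments

Specimen A: true growth increment count = 224 − 12 = 212.
Specimen A: with 2 growth increments per year, 212 / 2 = 106 years.
A: Extension rate ≈ 56.0 / 106 = 0.528 mm/year.
B spans 68.6 / 0.528 = 129.92 years; at 2 growth increments per year that is 129.92 × 2 ≈ 260 growth increments.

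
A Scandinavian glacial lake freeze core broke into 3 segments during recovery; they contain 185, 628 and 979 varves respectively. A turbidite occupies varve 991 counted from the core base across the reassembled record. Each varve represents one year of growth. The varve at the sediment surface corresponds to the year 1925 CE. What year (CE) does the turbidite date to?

Total varves = 185 + 628 + 979 = 1792.
1792 − 991 = 801 varves lie beyond the turbidite toward the sediment surface.
Counting back 801 years from 1925 CE places the turbidite in 1925 − 801 = 1124 CE.

1124 CE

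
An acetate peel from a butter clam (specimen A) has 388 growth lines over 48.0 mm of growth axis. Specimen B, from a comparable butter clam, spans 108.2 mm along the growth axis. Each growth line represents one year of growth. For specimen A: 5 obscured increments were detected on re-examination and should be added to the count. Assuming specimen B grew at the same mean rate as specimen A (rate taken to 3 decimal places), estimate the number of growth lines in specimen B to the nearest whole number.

Specimen A: after corrections the count is 388 + 5 = 393 growth lines.
A: 48.0 mm over 393 years gives 48.0 / 393 ≈ 0.122 mm/year.
Specimen B: 108.2 mm / 0.122 mm per year = 886.89 years ≈ 887 growth lines.

887 growth lines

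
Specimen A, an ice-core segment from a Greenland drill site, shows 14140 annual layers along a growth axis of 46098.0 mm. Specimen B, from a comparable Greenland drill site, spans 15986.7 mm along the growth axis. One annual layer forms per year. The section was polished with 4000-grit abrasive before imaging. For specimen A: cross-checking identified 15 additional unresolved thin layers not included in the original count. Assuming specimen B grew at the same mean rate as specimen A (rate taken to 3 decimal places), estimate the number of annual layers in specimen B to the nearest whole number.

Specimen A: true annual layer count = 14140 + 15 = 14155.
A: Mean rate = 46098.0 mm / 14155 years ≈ 3.257 mm per year.
Specimen B: 15986.7 mm / 3.257 mm per year = 4908.41 years ≈ 4908 annual layers.

4908 annual layers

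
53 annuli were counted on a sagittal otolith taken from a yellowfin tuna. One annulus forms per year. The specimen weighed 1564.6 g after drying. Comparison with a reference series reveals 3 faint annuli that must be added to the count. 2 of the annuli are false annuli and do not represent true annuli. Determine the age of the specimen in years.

54 yr

Correcting the raw count gives 53 − 2 + 3 = 54 true annuli.
At one annulus per year, that is 54 years.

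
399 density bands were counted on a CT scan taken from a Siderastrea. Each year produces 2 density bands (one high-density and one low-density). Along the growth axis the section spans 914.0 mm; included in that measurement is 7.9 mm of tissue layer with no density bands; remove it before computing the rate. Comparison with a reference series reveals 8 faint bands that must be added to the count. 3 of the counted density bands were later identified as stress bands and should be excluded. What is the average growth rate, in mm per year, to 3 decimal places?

4.486 mm per year

Adjusted count: 399 − 3 + 8 = 404 density bands.
With 2 density bands per year, 404 / 2 = 202 years.
The growth record spans 914.0 − 7.9 = 906.1 mm.
Extension rate ≈ 906.1 / 202 = 4.486 mm per year.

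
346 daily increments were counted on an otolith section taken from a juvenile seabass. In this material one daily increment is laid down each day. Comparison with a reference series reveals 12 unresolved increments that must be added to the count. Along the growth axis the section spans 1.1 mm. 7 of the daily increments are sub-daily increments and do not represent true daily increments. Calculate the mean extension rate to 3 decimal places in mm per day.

0.003 mm per day

After corrections the count is 346 − 7 + 12 = 351 daily increments.
Extension rate ≈ 1.1 / 351 = 0.003 mm per day.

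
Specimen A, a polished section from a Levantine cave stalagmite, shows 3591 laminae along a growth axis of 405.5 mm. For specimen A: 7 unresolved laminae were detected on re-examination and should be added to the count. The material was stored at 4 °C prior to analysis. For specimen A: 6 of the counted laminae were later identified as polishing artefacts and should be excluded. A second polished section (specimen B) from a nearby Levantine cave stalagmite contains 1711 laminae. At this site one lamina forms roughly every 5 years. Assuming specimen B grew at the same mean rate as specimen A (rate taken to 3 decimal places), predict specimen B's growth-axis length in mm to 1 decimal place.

196.8 mm

Specimen A: true lamina count = 3591 − 6 + 7 = 3592.
Specimen A: 3592 laminae at 5 years each span 3592 × 5 = 17960 years.
A: 405.5 mm over 17960 years gives 405.5 / 17960 ≈ 0.023 mm/yr.
Specimen B: at 5 years per lamina, 1711 × 5 = 8555 years. Length of B = 0.023 × 8555 = 196.8 mm.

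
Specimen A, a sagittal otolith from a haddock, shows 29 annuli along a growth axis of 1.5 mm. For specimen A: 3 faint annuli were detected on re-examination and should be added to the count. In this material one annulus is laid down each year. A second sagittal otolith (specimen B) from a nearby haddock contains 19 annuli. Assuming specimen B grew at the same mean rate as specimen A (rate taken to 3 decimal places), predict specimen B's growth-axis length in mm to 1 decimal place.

0.9 mm

Specimen A: correcting the raw count gives 29 + 3 = 32 true annuli.
A: 1.5 mm over 32 years gives 1.5 / 32 ≈ 0.047 mm per year.
For B, 0.047 mm/year × 19 years = 0.9 mm.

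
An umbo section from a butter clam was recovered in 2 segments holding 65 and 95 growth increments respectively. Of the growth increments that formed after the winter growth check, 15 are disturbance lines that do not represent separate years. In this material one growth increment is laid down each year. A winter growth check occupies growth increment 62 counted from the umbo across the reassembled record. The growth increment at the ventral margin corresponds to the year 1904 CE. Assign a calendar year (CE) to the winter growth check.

1821 CE

Total growth increments = 65 + 95 = 160.
160 − 62 = 98 growth increments lie beyond the winter growth check toward the ventral margin.
Removing the 15 false growth increments leaves 98 − 15 = 83 true growth increments beyond the winter growth check.
Counting back 83 years from 1904 CE places the winter growth check in 1904 − 83 = 1821 CE.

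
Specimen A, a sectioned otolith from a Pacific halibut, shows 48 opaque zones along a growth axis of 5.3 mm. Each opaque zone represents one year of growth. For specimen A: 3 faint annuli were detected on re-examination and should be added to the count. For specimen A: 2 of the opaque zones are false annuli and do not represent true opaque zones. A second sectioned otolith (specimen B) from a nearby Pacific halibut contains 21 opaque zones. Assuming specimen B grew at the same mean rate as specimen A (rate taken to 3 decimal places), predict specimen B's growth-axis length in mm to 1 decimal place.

2.3 mm

Specimen A: adjusted count: 48 − 2 + 3 = 49 opaque zones.
A: 5.3 mm over 49 years gives 5.3 / 49 ≈ 0.108 mm/yr.
B's length ≈ 0.108 × 21 = 2.3 mm.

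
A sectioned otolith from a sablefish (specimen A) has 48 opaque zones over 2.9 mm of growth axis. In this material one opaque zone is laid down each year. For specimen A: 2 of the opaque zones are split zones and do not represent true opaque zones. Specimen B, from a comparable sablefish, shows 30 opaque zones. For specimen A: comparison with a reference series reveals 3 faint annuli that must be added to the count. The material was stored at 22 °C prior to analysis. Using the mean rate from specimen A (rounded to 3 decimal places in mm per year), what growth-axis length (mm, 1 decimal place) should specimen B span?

1.8 mm

Specimen A: correcting the raw count gives 48 − 2 + 3 = 49 true opaque zones.
A: 2.9 mm over 49 years gives 2.9 / 49 ≈ 0.059 mm per year.
B's length ≈ 0.059 × 30 = 1.8 mm.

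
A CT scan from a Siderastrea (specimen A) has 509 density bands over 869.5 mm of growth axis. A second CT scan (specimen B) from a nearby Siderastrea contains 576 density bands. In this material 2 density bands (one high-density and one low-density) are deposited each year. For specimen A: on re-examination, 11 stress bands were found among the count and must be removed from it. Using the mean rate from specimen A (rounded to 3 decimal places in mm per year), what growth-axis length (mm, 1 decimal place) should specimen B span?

Specimen A: adjusted count: 509 − 11 = 498 density bands.
Specimen A: with 2 density bands per year, 498 / 2 = 249 years.
A: Mean rate = 869.5 mm / 249 years ≈ 3.492 mm/yr.
Specimen B: with 2 density bands per year, 576 / 2 = 288 years. Length of B = 3.492 × 288 = 1005.7 mm.

1005.7 mm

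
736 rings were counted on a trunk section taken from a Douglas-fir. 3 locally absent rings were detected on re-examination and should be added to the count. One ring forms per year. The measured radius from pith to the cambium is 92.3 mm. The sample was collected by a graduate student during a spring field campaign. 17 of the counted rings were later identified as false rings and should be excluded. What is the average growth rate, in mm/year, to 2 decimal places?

Adjusted count: 736 − 17 + 3 = 722 rings.
Mean rate = 92.3 mm / 722 years ≈ 0.13 mm/year.

0.13 mm/year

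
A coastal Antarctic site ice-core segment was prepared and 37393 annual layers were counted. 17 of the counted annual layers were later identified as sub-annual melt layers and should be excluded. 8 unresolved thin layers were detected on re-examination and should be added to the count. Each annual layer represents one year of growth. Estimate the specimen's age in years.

37384 years

Adjusted count: 37393 − 17 + 8 = 37384 annual layers.
One annual layer per year makes the duration 37384 years.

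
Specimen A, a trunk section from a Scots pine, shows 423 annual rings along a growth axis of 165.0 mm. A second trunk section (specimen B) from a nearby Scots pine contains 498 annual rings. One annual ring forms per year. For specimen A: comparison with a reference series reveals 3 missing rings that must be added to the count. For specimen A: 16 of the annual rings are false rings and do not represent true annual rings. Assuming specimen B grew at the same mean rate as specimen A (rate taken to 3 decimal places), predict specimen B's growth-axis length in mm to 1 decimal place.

Specimen A: adjusted count: 423 − 16 + 3 = 410 annual rings.
A: 165.0 mm over 410 years gives 165.0 / 410 ≈ 0.402 mm/year.
Length of B = 0.402 × 498 = 200.2 mm.

200.2 mm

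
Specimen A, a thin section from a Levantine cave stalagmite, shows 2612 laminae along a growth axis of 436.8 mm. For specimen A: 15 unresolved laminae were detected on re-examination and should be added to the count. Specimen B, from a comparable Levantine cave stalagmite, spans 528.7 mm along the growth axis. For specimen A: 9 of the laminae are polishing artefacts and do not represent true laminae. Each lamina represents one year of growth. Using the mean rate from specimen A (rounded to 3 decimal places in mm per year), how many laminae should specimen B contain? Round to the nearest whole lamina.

Specimen A: true lamina count = 2612 − 9 + 15 = 2618.
A: Extension rate ≈ 436.8 / 2618 = 0.167 mm/yr.
For B, 528.7 / 0.167 = 3165.87 years ≈ 3166 laminae.

3166 laminae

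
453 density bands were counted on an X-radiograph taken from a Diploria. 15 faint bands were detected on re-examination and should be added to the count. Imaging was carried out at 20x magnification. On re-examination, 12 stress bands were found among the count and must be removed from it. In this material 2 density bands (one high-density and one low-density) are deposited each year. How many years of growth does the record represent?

After corrections the count is 453 − 12 + 15 = 456 density bands.
Dividing by 2 density bands per year: 456 / 2 = 228 years.

228 years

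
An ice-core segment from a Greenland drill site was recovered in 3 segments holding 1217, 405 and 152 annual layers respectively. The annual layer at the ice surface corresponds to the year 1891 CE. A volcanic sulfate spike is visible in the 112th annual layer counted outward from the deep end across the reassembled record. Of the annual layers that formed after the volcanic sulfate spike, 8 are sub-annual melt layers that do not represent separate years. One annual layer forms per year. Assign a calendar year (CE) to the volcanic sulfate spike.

Total annual layers = 1217 + 405 + 152 = 1774.
The volcanic sulfate spike sits at annual layer 112 from the deep end, so 1774 − 112 = 1662 annual layers formed after it.
1662 − 8 false = 1654 true annual layers after the volcanic sulfate spike.
1891 − 1654 = 237 CE.

237 CE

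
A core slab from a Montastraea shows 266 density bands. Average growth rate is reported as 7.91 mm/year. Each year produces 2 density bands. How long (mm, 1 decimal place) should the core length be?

1052.0 mm

266 density bands at 2 per year is 266 / 2 = 133 years.
Predicted length = 7.91 mm/year × 133 years = 1052.0 mm.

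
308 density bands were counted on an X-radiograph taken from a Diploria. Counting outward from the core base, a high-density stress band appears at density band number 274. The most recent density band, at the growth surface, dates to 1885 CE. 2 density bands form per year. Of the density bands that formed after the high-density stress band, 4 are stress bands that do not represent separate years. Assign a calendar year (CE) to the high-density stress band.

1870 CE

308 − 274 = 34 density bands lie beyond the high-density stress band toward the growth surface.
34 − 4 false = 30 true density bands after the high-density stress band.
30 density bands at 2 per year is 30 / 2 = 15 years.
1885 − 15 = 1870 CE.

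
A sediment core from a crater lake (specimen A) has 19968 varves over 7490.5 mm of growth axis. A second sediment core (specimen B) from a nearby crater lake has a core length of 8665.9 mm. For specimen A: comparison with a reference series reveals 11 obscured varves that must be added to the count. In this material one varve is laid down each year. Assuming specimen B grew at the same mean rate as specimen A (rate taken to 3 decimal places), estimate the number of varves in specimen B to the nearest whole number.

23109 varves

Specimen A: correcting the raw count gives 19968 + 11 = 19979 true varves.
A: Mean rate = 7490.5 mm / 19979 years ≈ 0.375 mm/yr.
For B, 8665.9 / 0.375 = 23109.07 years ≈ 23109 varves.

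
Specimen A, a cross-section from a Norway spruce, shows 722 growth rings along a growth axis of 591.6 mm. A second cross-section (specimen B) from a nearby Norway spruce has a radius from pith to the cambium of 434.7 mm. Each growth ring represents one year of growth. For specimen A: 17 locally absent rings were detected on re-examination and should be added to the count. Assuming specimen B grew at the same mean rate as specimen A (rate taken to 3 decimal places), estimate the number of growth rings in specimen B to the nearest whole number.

Specimen A: true growth ring count = 722 + 17 = 739.
A: 591.6 mm over 739 years gives 591.6 / 739 ≈ 0.801 mm/yr.
For B, 434.7 / 0.801 = 542.70 years ≈ 543 growth rings.

543 growth rings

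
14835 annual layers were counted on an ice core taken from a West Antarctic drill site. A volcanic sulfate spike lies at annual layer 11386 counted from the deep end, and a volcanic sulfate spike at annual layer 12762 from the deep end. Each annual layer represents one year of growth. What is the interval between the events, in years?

Separation: 12762 − 11386 = 1376 annual layers.
At one annual layer per year, 1376 years elapsed between them.

1376 years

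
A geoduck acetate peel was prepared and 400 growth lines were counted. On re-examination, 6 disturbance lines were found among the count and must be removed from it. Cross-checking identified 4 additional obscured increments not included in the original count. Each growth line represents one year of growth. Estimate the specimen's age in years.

398 yr

True growth line count = 400 − 6 + 4 = 398.
One growth line per year makes the duration 398 years.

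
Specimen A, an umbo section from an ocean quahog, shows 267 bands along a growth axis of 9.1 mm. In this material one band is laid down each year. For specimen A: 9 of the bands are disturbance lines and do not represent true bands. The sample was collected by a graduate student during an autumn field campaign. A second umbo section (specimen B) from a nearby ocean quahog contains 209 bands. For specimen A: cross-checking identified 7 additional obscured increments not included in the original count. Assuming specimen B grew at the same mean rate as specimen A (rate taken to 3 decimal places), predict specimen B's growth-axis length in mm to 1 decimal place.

Specimen A: correcting the raw count gives 267 − 9 + 7 = 265 true bands.
A: Mean rate = 9.1 mm / 265 years ≈ 0.034 mm/yr.
B's length ≈ 0.034 × 209 = 7.1 mm.

7.1 mm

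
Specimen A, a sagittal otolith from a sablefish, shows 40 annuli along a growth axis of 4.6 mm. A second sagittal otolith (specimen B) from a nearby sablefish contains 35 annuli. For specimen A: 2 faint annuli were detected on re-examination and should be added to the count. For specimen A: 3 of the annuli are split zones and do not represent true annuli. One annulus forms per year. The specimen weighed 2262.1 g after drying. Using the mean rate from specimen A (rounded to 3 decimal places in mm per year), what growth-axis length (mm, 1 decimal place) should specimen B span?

4.1 mm

Specimen A: after corrections the count is 40 − 3 + 2 = 39 annuli.
A: Mean rate = 4.6 mm / 39 years ≈ 0.118 mm/yr.
B's length ≈ 0.118 × 35 = 4.1 mm.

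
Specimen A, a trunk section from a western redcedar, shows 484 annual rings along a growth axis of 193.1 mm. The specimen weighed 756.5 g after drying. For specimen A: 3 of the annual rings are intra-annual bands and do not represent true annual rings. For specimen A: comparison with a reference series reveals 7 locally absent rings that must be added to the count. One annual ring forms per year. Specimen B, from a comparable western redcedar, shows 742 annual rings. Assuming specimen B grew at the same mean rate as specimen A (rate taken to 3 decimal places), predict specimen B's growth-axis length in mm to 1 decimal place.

Specimen A: adjusted count: 484 − 3 + 7 = 488 annual rings.
A: Mean rate = 193.1 mm / 488 years ≈ 0.396 mm/yr.
B's length ≈ 0.396 × 742 = 293.8 mm.

293.8 mm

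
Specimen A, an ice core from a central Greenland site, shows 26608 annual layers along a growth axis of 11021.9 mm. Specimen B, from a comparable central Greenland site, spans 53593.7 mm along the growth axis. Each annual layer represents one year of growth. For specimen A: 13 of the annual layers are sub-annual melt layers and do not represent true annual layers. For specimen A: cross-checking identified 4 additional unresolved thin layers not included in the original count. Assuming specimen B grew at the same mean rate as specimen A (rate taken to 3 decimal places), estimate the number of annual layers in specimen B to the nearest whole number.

129453 annual layers

Specimen A: correcting the raw count gives 26608 − 13 + 4 = 26599 true annual layers.
A: Mean rate = 11021.9 mm / 26599 years ≈ 0.414 mm/year.
Specimen B: 53593.7 mm / 0.414 mm per year = 129453.38 years ≈ 129453 annual layers.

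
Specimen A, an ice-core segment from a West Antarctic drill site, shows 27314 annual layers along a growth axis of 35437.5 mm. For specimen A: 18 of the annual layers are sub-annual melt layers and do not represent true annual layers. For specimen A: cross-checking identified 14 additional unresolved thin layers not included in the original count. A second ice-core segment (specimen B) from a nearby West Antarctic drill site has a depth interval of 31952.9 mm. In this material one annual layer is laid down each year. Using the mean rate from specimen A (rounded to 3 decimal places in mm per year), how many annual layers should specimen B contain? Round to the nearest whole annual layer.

Specimen A: adjusted count: 27314 − 18 + 14 = 27310 annual layers.
A: Mean rate = 35437.5 mm / 27310 years ≈ 1.298 mm/yr.
B spans 31952.9 / 1.298 = 24617.03 years ≈ 24617 annual layers.

24617 annual layers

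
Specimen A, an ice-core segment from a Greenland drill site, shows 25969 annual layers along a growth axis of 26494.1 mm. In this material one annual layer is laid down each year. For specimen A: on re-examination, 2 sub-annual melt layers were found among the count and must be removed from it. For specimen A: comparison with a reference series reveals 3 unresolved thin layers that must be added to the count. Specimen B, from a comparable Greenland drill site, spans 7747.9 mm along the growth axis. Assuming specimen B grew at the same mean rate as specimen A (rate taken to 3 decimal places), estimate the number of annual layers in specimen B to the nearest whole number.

7596 annual layers

Specimen A: true annual layer count = 25969 − 2 + 3 = 25970.
A: Mean rate = 26494.1 mm / 25970 years ≈ 1.020 mm/yr.
Specimen B: 7747.9 mm / 1.020 mm per year = 7595.98 years ≈ 7596 annual layers.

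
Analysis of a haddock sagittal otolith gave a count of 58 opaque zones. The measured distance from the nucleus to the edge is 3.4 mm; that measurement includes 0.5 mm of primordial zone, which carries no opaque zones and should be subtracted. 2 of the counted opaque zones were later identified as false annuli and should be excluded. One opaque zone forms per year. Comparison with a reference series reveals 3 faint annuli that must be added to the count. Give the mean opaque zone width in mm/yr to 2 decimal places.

0.05 mm/yr

True opaque zone count = 58 − 2 + 3 = 59.
The growth record spans 3.4 − 0.5 = 2.9 mm.
Mean rate = 2.9 mm / 59 years ≈ 0.05 mm/yr.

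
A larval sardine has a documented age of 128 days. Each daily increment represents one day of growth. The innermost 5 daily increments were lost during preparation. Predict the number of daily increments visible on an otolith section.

123 daily increments

Expected daily increments over 128 days: 128.
Subtracting the 5 daily increments not captured gives 128 − 5 = 123 daily increments in the record.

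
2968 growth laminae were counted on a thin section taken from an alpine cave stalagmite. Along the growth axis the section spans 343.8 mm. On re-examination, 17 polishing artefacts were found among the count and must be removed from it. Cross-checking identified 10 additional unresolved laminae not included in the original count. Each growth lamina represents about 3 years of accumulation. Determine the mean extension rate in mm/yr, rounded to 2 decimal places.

0.04 mm/yr

After corrections the count is 2968 − 17 + 10 = 2961 growth laminae.
2961 growth laminae at 3 years each span 2961 × 3 = 8883 years.
343.8 mm over 8883 years gives 343.8 / 8883 ≈ 0.04 mm/yr.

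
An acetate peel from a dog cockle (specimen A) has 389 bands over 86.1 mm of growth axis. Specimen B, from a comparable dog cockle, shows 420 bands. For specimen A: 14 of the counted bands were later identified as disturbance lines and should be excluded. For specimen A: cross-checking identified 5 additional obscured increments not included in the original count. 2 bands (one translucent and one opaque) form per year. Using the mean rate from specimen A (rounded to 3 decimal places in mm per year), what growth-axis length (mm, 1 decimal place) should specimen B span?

95.1 mm

Specimen A: correcting the raw count gives 389 − 14 + 5 = 380 true bands.
Specimen A: with 2 bands per year, 380 / 2 = 190 years.
A: Mean rate = 86.1 mm / 190 years ≈ 0.453 mm/year.
Specimen B: dividing by 2 bands per year: 420 / 2 = 210 years. B's length ≈ 0.453 × 210 = 95.1 mm.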